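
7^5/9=16807/9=1867.44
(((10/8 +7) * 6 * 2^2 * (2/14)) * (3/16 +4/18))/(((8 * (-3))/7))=-649/192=-3.38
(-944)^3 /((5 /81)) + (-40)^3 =-68140143104 /5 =-13628028620.80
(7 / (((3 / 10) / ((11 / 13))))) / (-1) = -770 / 39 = -19.74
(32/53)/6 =16/159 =0.10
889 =889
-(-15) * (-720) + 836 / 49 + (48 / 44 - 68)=-5848068 / 539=-10849.85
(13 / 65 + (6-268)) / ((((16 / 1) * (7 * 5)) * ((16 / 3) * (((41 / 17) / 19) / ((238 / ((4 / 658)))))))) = -7094278653 / 262400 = -27036.12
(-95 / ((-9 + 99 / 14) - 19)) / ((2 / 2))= 1330 / 293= 4.54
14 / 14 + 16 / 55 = 71 / 55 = 1.29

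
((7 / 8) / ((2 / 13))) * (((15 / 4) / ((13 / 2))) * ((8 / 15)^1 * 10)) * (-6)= -105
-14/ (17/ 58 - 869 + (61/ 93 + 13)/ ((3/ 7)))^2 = -3665999736/ 183380211822025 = -0.00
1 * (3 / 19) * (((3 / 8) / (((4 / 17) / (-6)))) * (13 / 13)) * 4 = -459 / 76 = -6.04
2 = 2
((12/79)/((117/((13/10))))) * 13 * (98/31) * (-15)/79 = -2548/193471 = -0.01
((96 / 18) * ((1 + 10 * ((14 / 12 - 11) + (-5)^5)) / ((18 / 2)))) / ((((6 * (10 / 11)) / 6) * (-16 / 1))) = 517231 / 405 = 1277.11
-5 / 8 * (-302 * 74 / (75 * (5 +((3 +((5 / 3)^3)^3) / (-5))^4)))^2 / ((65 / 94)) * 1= -9180853126830112678507410972761893390254517500 / 3493755175190611571339998361687277812165274735043813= -0.00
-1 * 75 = -75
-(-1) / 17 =1 / 17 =0.06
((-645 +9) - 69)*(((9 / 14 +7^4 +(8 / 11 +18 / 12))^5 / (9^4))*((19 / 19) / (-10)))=862529751618747.08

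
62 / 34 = 31 / 17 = 1.82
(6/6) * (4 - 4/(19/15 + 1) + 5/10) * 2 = 93/17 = 5.47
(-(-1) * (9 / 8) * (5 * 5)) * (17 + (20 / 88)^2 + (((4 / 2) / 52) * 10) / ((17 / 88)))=458296425 / 855712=535.57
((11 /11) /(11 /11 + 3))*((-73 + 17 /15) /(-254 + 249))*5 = 17.97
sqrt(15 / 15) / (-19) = -1 / 19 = -0.05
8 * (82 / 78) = 328 / 39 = 8.41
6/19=0.32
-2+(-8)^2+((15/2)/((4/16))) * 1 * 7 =272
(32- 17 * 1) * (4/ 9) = 20/ 3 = 6.67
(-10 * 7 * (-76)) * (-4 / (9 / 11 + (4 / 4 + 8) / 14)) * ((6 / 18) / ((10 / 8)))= -2621696 / 675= -3883.99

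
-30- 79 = -109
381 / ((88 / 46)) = 8763 / 44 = 199.16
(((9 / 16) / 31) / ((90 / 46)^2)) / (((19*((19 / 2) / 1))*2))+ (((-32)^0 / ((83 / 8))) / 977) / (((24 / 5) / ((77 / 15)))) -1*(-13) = 14156963536913 / 1088987257200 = 13.00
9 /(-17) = -9 /17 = -0.53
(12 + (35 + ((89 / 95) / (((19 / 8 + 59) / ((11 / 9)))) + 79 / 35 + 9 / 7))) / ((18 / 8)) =594327332 / 26447715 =22.47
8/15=0.53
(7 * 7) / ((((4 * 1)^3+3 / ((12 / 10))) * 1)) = 14 / 19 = 0.74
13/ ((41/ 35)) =455/ 41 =11.10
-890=-890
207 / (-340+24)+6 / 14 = -501 / 2212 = -0.23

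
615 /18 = 205 /6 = 34.17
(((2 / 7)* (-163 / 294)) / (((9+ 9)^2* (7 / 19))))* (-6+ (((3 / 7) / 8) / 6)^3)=26106368999 / 3278781628416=0.01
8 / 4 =2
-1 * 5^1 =-5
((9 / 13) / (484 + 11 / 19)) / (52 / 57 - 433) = -0.00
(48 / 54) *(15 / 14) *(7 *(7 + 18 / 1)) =500 / 3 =166.67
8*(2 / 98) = 8 / 49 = 0.16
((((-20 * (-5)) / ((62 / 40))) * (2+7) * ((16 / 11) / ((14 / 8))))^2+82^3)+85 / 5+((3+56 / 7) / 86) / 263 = 101074602830625629 / 128872139242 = 784301.43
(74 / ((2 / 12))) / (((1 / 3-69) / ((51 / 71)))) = -33966 / 7313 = -4.64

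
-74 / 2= -37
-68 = -68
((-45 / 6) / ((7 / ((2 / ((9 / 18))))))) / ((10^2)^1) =-3 / 70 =-0.04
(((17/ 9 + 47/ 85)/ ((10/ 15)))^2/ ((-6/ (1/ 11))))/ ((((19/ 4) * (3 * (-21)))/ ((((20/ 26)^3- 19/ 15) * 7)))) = -46658833016/ 12092378351625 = -0.00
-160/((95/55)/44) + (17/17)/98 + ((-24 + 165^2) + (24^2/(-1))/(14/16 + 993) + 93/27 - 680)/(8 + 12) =-1831813501351/666214290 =-2749.59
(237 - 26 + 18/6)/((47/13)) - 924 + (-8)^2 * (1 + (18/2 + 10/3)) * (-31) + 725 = -3749633/141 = -26593.14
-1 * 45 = -45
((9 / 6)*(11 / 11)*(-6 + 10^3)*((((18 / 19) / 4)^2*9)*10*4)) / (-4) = -5434695 / 722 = -7527.28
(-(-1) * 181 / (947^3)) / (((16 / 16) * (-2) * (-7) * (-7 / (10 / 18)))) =-905 / 749063304486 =-0.00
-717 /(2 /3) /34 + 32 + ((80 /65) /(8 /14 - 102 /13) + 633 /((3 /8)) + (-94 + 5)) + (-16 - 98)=33428847 /22508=1485.20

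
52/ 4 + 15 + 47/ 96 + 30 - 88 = -2833/ 96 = -29.51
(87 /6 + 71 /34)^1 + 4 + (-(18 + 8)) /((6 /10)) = -22.75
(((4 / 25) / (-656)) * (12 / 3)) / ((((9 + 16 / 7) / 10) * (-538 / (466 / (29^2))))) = 3262 / 3663778655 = 0.00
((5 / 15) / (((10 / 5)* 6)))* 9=1 / 4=0.25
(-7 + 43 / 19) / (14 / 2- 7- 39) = 30 / 247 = 0.12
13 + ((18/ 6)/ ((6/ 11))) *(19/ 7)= 391/ 14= 27.93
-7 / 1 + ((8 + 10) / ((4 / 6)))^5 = 14348900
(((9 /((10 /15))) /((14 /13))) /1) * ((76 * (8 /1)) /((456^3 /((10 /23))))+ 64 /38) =5609591 /265696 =21.11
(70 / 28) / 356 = 0.01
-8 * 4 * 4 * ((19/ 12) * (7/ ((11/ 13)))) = -55328/ 33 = -1676.61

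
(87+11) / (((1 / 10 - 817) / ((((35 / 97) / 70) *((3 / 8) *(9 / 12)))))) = -105 / 603728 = -0.00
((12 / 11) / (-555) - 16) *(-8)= 260512 / 2035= 128.02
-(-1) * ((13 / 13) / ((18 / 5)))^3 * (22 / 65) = 275 / 37908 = 0.01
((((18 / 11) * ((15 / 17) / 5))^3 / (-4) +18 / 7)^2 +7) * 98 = 56913819664650302 / 42761175875209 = 1330.97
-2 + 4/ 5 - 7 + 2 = -31/ 5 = -6.20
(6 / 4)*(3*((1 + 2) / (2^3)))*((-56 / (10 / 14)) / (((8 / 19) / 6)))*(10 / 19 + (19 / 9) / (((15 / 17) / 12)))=-5512059 / 100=-55120.59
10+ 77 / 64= 717 / 64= 11.20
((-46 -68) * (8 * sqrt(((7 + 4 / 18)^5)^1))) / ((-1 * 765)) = 256880 * sqrt(65) / 12393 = 167.11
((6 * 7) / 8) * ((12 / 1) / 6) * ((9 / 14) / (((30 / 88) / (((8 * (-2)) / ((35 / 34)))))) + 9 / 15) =-105507 / 350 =-301.45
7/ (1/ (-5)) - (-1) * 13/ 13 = -34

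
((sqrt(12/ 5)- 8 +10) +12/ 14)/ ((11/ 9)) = 18 * sqrt(15)/ 55 +180/ 77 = 3.61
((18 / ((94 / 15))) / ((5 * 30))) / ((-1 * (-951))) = 3 / 148990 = 0.00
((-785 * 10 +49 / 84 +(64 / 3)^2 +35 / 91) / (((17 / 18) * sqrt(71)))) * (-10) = 9291.14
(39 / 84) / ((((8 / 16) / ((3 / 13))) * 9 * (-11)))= -1 / 462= -0.00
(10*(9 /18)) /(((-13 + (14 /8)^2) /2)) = -160 /159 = -1.01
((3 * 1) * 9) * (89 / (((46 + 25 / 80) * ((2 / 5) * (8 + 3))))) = 11.79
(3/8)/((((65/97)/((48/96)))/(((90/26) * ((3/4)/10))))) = 7857/108160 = 0.07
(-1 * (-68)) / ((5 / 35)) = 476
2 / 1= 2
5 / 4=1.25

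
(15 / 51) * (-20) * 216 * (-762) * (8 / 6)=21945600 / 17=1290917.65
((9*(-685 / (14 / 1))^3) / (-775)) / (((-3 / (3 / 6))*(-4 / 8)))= 38570295 / 85064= 453.43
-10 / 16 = -5 / 8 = -0.62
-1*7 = -7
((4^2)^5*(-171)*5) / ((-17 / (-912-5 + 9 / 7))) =-5746773196800 / 119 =-48292211737.82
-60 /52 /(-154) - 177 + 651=948963 /2002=474.01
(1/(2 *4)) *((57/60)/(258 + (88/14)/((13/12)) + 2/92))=39767/88349360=0.00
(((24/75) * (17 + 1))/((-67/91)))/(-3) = 4368/1675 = 2.61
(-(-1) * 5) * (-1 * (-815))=4075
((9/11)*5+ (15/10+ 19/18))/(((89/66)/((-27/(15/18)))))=-71064/445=-159.69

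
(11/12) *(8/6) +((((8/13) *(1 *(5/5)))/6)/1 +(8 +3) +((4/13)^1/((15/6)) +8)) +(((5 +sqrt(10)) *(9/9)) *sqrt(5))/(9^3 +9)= sqrt(5) *(sqrt(10) +5)/738 +11962/585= 20.47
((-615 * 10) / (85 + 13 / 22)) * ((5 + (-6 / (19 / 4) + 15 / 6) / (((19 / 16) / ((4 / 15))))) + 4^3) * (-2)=6767507560 / 679763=9955.69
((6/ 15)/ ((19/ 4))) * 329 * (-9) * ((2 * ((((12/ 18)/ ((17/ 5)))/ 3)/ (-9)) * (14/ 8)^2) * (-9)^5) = -211539762/ 323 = -654921.86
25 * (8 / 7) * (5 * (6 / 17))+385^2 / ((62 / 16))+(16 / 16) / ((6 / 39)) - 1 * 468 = 279187453 / 7378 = 37840.53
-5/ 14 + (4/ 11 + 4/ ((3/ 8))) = 4931/ 462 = 10.67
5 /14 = 0.36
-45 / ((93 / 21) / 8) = -2520 / 31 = -81.29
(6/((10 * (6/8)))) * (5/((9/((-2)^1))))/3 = -8/27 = -0.30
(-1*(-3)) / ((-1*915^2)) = -1 / 279075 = -0.00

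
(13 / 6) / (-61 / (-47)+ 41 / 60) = 6110 / 5587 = 1.09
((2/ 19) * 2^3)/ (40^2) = 1/ 1900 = 0.00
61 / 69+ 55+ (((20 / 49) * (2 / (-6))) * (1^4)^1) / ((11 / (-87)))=2118404 / 37191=56.96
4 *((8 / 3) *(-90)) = -960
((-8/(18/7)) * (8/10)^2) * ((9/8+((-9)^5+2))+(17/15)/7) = 396787192/3375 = 117566.58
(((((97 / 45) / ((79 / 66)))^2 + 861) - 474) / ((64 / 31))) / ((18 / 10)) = 16987659961 / 161766720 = 105.01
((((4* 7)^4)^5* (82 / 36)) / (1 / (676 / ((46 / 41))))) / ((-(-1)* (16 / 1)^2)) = 97358770239544254425261978681344 / 207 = 470332223379440842634115800000.00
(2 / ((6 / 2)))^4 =16 / 81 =0.20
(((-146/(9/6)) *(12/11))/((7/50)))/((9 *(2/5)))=-146000/693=-210.68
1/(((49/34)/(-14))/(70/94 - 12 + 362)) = -160140/47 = -3407.23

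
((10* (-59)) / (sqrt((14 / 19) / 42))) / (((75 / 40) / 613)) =-578672* sqrt(57) / 3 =-1456292.60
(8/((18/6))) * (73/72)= 73/27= 2.70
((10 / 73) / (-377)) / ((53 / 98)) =-980 / 1458613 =-0.00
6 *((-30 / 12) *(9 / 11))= -135 / 11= -12.27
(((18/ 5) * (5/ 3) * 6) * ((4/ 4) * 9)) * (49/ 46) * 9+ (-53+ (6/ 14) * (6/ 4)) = 3053.82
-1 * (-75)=75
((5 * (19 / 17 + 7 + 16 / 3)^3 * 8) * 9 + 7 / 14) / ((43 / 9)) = 183374.36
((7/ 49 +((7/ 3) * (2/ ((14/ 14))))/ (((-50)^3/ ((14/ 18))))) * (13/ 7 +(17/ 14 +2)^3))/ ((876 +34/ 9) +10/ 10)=162339933697/ 28549090500000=0.01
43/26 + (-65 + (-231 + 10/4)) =-3794/13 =-291.85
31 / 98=0.32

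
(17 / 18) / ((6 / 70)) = 595 / 54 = 11.02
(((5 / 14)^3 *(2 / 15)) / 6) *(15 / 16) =125 / 131712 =0.00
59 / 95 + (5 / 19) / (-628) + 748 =44662707 / 59660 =748.62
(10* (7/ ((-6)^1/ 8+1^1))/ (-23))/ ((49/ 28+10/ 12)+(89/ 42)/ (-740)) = -8702400/ 1844623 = -4.72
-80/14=-40/7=-5.71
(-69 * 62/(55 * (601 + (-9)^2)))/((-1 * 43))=69/26015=0.00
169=169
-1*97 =-97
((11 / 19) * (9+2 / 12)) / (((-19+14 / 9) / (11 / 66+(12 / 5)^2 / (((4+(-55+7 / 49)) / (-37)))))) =-1.33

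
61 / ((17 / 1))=61 / 17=3.59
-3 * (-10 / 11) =30 / 11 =2.73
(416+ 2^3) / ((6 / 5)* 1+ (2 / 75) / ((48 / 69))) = 254400 / 743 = 342.40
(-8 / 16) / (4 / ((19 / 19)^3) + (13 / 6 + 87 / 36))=-6 / 103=-0.06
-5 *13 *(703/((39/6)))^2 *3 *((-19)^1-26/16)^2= -201822600375/208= -970300963.34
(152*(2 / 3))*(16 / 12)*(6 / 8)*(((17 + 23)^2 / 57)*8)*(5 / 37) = 1024000 / 333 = 3075.08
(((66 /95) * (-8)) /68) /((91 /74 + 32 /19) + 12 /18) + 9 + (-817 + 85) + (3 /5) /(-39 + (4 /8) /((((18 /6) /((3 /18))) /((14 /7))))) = -59151906093 /81810205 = -723.04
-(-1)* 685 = 685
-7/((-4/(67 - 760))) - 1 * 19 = -4927/4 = -1231.75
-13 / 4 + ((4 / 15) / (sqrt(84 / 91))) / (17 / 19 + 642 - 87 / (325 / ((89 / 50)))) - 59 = -249 / 4 + 123500 * sqrt(39) / 1785119697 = -62.25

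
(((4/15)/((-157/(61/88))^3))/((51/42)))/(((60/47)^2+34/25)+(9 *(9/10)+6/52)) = -228137468195/135245010520358340096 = -0.00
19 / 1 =19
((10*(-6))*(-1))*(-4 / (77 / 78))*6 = -112320 / 77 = -1458.70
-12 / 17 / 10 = -6 / 85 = -0.07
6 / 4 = 1.50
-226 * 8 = -1808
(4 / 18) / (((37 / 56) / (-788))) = -88256 / 333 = -265.03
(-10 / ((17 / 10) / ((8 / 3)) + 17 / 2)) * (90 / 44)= -18000 / 8041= -2.24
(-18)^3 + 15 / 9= -17491 / 3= -5830.33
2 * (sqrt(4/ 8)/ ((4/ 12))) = 3 * sqrt(2) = 4.24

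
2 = 2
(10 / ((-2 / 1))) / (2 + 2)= -5 / 4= -1.25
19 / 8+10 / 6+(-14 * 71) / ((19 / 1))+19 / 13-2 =-289361 / 5928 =-48.81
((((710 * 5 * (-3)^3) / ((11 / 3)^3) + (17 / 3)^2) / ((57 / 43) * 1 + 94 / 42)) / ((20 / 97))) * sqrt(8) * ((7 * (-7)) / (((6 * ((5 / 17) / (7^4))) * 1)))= 1337647063866385391 * sqrt(2) / 3854842200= 490738277.01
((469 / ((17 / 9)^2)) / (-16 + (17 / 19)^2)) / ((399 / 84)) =-962388 / 528581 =-1.82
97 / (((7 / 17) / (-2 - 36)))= -62662 / 7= -8951.71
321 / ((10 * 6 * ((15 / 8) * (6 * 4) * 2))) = 107 / 1800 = 0.06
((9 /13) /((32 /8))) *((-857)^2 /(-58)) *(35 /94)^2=-303.85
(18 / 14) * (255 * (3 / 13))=6885 / 91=75.66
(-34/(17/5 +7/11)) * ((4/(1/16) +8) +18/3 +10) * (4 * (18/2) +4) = -29650.45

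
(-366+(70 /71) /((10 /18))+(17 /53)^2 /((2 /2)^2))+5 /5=-72420782 /199439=-363.12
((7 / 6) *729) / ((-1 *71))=-1701 / 142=-11.98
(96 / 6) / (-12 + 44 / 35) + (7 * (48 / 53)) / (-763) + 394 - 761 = -100054119 / 271519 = -368.50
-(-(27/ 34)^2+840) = -970311/ 1156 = -839.37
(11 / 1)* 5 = 55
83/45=1.84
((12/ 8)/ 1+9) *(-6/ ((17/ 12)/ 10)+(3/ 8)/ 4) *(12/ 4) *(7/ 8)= -10138149/ 8704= -1164.77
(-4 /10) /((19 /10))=-4 /19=-0.21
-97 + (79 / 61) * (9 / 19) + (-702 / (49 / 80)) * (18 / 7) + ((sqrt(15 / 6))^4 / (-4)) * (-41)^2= -36065326601 / 6360592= -5670.12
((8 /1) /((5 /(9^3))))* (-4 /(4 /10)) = -11664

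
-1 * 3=-3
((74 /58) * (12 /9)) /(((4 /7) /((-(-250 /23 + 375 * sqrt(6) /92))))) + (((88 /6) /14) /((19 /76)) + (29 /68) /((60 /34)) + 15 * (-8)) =-46620359 /560280 -32375 * sqrt(6) /2668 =-112.93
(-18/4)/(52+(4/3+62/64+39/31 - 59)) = 13392/10237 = 1.31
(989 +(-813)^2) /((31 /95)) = 62886010 /31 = 2028580.97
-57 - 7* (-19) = 76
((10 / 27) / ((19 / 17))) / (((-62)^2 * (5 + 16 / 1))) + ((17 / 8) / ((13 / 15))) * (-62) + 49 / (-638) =-26119926475567 / 171733125564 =-152.10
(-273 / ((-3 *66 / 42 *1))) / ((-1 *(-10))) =637 / 110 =5.79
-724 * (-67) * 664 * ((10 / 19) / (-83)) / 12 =-970160 / 57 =-17020.35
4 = 4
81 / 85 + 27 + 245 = 23201 / 85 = 272.95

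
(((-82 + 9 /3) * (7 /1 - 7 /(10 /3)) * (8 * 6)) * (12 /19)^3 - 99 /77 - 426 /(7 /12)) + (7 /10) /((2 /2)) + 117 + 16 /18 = -22876603873 /4321170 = -5294.08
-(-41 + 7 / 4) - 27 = 49 / 4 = 12.25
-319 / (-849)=0.38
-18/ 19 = -0.95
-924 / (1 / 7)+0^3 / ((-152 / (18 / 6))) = -6468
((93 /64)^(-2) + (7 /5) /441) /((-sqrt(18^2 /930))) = -48107 * sqrt(930) /1816290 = -0.81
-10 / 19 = -0.53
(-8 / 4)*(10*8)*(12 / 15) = -128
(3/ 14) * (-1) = -3/ 14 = -0.21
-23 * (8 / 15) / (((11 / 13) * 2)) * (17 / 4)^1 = -5083 / 165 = -30.81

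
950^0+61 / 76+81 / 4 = 419 / 19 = 22.05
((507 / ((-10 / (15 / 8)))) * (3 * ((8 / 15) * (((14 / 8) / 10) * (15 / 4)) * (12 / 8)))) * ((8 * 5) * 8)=-95823 / 2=-47911.50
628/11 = 57.09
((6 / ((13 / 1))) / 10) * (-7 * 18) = -378 / 65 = -5.82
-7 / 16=-0.44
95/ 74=1.28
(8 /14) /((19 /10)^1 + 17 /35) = 40 /167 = 0.24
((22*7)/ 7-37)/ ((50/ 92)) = -138/ 5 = -27.60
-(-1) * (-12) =-12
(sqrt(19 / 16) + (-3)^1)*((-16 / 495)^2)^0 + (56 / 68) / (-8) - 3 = -415 / 68 + sqrt(19) / 4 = -5.01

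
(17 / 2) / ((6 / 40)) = 170 / 3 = 56.67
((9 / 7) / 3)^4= 81 / 2401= 0.03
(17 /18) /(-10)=-17 /180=-0.09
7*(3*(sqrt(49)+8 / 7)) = 171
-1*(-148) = 148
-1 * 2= -2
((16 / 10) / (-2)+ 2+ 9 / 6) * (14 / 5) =189 / 25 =7.56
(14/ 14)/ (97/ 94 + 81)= 94/ 7711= 0.01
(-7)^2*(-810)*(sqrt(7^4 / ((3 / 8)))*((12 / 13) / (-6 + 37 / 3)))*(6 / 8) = -35006580*sqrt(6) / 247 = -347158.94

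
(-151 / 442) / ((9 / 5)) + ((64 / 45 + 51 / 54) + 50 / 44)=724903 / 218790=3.31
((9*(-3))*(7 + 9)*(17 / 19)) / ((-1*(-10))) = -3672 / 95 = -38.65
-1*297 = -297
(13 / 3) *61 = 793 / 3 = 264.33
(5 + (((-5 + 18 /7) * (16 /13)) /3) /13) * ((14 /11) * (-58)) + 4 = -2004560 /5577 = -359.43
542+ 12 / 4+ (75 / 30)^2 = 2205 / 4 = 551.25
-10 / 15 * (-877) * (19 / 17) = 33326 / 51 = 653.45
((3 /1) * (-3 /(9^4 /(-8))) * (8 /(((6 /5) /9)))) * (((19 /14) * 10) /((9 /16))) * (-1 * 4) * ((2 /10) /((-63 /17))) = 3307520 /964467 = 3.43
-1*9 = -9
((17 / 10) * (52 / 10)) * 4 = 884 / 25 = 35.36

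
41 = 41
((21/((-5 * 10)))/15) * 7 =-49/250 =-0.20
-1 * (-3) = 3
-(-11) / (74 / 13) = 143 / 74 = 1.93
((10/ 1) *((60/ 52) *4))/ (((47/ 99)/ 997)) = 59221800/ 611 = 96926.02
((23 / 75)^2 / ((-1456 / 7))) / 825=-529 / 965250000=-0.00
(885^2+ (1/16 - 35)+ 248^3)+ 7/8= 16036182.94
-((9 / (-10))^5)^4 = -12157665459056928801 / 100000000000000000000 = -0.12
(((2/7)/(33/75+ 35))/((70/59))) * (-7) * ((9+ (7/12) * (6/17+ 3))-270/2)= 355475/60248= 5.90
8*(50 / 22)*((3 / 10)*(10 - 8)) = 120 / 11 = 10.91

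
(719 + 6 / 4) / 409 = 1.76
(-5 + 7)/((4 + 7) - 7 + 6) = 1/5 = 0.20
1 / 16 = 0.06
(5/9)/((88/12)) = 5/66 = 0.08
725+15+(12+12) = 764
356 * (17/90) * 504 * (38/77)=919904/55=16725.53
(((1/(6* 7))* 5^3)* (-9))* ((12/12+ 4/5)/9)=-75/14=-5.36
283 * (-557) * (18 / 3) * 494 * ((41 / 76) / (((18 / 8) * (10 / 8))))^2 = -220461455552 / 12825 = -17189977.04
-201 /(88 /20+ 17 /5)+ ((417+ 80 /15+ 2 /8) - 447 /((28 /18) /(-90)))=26258.96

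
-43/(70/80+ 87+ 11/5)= -1720/3603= -0.48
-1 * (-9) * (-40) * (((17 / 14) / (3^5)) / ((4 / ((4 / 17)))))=-20 / 189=-0.11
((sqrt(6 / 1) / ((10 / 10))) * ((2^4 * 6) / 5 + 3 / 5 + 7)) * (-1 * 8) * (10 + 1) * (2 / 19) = -23584 * sqrt(6) / 95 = -608.09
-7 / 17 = -0.41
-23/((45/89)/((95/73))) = -59.20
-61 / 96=-0.64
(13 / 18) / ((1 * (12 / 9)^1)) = 13 / 24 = 0.54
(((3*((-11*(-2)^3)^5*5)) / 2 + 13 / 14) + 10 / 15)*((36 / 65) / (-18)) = -1662355537987 / 1365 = -1217842884.97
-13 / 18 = -0.72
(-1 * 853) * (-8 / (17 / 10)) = 68240 / 17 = 4014.12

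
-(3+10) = -13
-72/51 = -24/17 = -1.41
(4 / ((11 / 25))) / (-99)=-100 / 1089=-0.09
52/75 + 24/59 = 4868/4425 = 1.10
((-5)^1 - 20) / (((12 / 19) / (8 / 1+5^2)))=-5225 / 4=-1306.25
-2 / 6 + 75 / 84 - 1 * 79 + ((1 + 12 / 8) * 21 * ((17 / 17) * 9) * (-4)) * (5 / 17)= -905813 / 1428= -634.32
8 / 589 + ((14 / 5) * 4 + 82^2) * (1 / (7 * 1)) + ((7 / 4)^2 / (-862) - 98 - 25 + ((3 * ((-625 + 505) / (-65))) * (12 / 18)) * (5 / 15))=3106320783029 / 3696187040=840.41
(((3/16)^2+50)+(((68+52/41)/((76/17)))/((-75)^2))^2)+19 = 13573451186079001/196616484000000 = 69.04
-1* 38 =-38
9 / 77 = 0.12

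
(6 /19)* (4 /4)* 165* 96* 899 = 85440960 /19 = 4496892.63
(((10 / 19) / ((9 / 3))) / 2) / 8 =5 / 456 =0.01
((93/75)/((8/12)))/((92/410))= 3813/460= 8.29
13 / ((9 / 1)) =13 / 9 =1.44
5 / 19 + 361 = 6864 / 19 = 361.26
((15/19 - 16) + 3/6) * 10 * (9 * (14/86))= -4095/19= -215.53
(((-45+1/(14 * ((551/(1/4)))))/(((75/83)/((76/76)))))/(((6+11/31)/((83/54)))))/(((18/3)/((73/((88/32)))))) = -1967885747803/36927689400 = -53.29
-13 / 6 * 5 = -65 / 6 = -10.83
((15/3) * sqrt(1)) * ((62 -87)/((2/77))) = -9625/2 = -4812.50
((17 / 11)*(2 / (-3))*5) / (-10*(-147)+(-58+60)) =-0.00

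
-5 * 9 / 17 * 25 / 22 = -1125 / 374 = -3.01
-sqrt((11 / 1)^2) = -11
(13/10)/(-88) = -13/880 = -0.01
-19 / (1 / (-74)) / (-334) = -703 / 167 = -4.21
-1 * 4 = -4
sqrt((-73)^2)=73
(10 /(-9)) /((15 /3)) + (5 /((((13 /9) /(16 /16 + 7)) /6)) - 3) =19063 /117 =162.93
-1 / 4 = -0.25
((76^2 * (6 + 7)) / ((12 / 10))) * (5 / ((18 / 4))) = 1877200 / 27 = 69525.93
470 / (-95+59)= -235 / 18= -13.06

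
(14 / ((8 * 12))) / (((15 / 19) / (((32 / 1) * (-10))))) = -532 / 9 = -59.11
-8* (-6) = 48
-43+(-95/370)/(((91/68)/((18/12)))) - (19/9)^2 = -13021237/272727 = -47.74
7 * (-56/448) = -0.88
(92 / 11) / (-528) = -23 / 1452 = -0.02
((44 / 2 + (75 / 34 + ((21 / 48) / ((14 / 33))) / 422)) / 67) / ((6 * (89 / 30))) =27787285 / 1368913984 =0.02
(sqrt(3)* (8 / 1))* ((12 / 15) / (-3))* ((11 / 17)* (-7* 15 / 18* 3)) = 1232* sqrt(3) / 51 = 41.84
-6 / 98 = -0.06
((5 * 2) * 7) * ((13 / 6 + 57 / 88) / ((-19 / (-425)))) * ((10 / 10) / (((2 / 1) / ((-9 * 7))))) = -232094625 / 1672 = -138812.57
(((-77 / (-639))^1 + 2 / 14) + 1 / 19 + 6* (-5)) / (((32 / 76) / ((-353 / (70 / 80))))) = 890532515 / 31311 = 28441.52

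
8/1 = 8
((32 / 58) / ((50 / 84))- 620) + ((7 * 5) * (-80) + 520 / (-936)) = -22313077 / 6525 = -3419.63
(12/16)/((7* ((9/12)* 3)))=1/21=0.05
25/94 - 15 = -1385/94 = -14.73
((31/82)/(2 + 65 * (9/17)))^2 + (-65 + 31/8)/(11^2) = -0.51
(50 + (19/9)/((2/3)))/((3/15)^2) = 7975/6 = 1329.17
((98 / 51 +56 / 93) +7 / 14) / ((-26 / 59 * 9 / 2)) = -188033 / 123318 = -1.52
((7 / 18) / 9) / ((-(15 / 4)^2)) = -56 / 18225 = -0.00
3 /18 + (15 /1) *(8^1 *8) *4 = 23041 /6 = 3840.17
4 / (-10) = -2 / 5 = -0.40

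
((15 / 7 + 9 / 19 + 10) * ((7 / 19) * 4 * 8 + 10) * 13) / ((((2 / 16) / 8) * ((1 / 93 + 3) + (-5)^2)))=53752488192 / 6582835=8165.55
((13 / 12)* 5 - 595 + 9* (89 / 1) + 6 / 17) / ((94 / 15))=216005 / 6392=33.79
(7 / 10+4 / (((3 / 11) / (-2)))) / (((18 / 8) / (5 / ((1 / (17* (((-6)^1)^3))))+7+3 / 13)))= 409890748 / 1755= 233555.98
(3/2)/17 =3/34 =0.09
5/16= 0.31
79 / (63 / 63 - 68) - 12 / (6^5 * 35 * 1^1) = -1.18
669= 669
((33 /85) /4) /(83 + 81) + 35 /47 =1953151 /2620720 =0.75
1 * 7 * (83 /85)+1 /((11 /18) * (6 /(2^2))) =7411 /935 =7.93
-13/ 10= -1.30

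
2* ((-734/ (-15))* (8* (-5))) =-11744/ 3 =-3914.67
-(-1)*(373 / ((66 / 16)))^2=8904256 / 1089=8176.54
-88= -88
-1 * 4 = -4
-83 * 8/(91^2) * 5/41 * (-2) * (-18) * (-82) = 239040/8281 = 28.87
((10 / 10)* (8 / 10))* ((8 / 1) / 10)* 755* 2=4832 / 5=966.40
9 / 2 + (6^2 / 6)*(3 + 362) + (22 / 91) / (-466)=93059945 / 42406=2194.50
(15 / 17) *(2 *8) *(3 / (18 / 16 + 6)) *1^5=1920 / 323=5.94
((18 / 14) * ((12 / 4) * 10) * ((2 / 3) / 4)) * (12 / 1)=540 / 7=77.14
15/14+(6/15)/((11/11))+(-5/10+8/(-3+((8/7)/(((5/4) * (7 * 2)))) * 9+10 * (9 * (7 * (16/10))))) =8445146/8622915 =0.98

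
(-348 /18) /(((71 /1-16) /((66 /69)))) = -116 /345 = -0.34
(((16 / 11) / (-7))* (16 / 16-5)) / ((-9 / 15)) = -320 / 231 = -1.39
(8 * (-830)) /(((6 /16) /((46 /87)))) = -2443520 /261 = -9362.15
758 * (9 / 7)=6822 / 7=974.57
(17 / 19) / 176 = 17 / 3344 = 0.01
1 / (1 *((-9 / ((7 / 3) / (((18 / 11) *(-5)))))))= 77 / 2430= 0.03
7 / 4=1.75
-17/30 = -0.57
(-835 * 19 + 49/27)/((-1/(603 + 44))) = 277113982/27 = 10263480.81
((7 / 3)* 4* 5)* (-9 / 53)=-420 / 53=-7.92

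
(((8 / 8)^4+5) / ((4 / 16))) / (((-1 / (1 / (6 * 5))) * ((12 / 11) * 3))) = -11 / 45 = -0.24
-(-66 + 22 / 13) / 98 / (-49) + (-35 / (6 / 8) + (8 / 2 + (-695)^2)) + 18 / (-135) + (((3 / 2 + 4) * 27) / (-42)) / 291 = 29246125866029 / 60553220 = 482982.17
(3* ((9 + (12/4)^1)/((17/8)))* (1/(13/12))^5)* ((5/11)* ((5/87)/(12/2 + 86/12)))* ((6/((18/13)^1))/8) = 149299200/12236017937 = 0.01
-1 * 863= -863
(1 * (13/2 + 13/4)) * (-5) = -48.75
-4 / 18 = -2 / 9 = -0.22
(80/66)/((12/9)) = 10/11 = 0.91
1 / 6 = 0.17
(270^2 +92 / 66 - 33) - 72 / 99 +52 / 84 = 72868.29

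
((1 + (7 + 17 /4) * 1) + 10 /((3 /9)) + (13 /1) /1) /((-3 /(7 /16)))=-1547 /192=-8.06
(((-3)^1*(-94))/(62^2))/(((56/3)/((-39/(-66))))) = 5499/2367904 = 0.00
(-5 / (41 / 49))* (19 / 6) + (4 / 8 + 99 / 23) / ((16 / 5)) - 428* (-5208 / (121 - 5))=50401534543 / 2625312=19198.30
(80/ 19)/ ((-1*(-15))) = 16/ 57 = 0.28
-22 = -22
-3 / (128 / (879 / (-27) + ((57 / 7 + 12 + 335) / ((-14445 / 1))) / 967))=3183226271 / 4171870080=0.76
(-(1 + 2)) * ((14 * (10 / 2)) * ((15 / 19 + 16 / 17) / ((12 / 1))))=-19565 / 646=-30.29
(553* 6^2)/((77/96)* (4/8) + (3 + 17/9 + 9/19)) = 3454.08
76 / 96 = 19 / 24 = 0.79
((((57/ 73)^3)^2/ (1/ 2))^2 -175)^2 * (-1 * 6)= -96151423966546907560244575549050804030664528063446/ 524503804723748275248688345080154231098133441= -183318.83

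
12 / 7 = 1.71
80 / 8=10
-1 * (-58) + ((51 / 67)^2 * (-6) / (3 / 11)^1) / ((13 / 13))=203140 / 4489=45.25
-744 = -744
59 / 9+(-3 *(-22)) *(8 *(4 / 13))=19775 / 117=169.02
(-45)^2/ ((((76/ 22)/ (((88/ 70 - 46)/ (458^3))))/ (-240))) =104647950/ 1597195537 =0.07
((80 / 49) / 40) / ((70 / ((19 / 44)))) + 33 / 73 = 0.45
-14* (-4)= 56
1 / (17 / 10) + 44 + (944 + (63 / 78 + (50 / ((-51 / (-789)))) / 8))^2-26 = 847675395113 / 781456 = 1084738.48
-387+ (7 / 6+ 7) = -2273 / 6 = -378.83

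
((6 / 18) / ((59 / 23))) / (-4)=-23 / 708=-0.03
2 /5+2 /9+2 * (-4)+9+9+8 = 838 /45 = 18.62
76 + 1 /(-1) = 75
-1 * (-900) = 900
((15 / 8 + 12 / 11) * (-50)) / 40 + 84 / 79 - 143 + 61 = -84.64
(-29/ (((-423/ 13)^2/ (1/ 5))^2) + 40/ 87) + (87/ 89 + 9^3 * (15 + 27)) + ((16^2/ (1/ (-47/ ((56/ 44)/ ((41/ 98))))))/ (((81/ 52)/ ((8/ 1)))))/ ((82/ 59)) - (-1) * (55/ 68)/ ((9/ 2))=385567649249226043341757/ 24091426701054962550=16004.35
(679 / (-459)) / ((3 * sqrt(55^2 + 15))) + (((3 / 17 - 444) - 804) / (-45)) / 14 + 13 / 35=2799 / 1190 - 679 * sqrt(190) / 1046520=2.34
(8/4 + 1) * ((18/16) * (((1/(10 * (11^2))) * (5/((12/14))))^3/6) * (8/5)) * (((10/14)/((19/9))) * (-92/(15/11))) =-1127/489595040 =-0.00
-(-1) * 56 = 56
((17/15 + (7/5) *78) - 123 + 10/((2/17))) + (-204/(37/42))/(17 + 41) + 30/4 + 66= 913171/6438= 141.84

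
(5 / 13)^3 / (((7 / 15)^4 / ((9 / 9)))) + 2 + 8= 59078095 / 5274997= 11.20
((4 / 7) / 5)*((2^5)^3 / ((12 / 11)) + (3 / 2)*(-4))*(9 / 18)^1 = 180188 / 105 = 1716.08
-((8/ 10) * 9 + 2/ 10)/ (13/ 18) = -666/ 65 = -10.25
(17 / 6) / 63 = 17 / 378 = 0.04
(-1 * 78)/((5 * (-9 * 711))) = 26/10665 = 0.00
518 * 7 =3626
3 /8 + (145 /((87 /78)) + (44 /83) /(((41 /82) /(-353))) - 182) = -282791 /664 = -425.89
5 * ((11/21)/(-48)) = -55/1008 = -0.05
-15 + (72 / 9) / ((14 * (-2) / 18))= -141 / 7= -20.14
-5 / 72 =-0.07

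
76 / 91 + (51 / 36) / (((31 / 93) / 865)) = 3677.09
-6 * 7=-42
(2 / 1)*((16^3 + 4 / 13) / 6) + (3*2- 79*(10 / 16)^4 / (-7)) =1535476217 / 1118208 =1373.16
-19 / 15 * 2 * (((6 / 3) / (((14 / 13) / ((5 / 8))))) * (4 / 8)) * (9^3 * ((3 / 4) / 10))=-180063 / 2240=-80.39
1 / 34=0.03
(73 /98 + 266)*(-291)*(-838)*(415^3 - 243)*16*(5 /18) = 3037461341352900640 /147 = 20663002322128575.78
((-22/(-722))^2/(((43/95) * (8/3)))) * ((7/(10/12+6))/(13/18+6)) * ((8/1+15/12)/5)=20979/96739336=0.00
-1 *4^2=-16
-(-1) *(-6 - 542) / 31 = -548 / 31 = -17.68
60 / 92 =15 / 23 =0.65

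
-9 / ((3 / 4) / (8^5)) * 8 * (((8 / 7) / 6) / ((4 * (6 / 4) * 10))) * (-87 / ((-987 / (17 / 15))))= -516947968 / 518175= -997.63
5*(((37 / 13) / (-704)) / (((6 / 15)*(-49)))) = 925 / 896896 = 0.00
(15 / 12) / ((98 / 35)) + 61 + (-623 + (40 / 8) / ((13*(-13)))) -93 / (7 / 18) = -7578071 / 9464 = -800.73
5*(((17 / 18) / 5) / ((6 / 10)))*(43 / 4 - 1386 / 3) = -153425 / 216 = -710.30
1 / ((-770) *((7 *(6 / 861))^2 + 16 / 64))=-3362 / 653345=-0.01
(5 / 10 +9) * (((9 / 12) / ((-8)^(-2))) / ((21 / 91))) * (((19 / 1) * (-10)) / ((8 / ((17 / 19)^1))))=-41990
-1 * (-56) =56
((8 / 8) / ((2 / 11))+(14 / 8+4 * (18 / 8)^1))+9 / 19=1271 / 76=16.72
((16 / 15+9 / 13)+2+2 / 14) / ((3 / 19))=101194 / 4095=24.71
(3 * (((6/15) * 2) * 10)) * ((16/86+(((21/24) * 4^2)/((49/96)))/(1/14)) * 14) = 5550720/43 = 129086.51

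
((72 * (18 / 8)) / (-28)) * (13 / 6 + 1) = -513 / 28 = -18.32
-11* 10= -110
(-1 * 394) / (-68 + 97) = -394 / 29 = -13.59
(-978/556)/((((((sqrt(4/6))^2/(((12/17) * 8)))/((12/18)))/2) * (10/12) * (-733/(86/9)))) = 2691456/8660395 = 0.31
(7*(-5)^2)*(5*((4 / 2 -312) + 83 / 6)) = -259145.83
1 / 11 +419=4610 / 11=419.09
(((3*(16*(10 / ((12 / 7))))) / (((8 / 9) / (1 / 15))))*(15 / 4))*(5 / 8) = 1575 / 32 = 49.22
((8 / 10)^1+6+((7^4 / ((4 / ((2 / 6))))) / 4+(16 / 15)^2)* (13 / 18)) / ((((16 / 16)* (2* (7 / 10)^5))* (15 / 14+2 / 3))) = 354357875 / 4732371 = 74.88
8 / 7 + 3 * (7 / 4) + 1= 207 / 28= 7.39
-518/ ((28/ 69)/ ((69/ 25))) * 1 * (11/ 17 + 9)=-14444874/ 425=-33987.94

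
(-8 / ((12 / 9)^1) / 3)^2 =4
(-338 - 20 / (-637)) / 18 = -35881 / 1911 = -18.78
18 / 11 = 1.64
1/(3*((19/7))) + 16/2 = 463/57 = 8.12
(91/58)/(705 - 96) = 13/5046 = 0.00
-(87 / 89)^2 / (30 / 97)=-244731 / 79210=-3.09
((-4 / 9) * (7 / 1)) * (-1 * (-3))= -28 / 3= -9.33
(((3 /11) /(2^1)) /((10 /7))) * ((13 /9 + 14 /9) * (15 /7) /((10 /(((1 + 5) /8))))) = 81 /1760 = 0.05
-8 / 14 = -4 / 7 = -0.57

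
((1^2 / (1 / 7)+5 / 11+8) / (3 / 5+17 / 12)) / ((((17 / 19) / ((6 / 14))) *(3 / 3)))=34200 / 9317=3.67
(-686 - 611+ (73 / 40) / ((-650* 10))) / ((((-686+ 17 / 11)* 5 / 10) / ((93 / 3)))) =114992044893 / 978770000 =117.49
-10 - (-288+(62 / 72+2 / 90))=277.12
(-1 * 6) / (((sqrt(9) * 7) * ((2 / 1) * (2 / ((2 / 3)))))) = -1 / 21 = -0.05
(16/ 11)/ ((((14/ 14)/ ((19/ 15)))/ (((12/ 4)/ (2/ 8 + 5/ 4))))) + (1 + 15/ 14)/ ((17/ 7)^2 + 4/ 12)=1214341/ 302280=4.02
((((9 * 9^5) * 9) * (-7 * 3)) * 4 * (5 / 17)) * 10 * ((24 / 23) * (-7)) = 3374862926400 / 391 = 8631362983.12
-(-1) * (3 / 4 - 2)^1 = -5 / 4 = -1.25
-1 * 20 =-20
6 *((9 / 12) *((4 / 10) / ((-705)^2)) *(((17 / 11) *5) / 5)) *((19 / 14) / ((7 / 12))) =1938 / 148831375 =0.00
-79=-79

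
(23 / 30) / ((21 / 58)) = 667 / 315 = 2.12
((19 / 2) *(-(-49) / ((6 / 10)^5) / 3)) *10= 14546875 / 729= 19954.56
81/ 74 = 1.09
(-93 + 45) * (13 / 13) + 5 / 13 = -619 / 13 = -47.62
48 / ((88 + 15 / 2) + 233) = 32 / 219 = 0.15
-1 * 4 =-4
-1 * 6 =-6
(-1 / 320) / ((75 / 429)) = -143 / 8000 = -0.02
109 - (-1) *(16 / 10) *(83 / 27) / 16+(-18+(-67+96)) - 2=31943 / 270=118.31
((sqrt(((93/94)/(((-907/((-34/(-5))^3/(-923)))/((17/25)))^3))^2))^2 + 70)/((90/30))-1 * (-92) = 245033731232042291538354909248750976859039552843179679961318794/2124569923977245302355676735625680508601479232311248779296875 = 115.33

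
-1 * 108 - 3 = -111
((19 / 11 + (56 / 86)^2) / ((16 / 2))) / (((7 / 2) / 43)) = 43755 / 13244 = 3.30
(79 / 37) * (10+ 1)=869 / 37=23.49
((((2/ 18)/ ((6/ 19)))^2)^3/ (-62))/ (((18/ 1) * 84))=-47045881/ 2324374164532224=-0.00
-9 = -9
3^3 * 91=2457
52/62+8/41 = 1.03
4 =4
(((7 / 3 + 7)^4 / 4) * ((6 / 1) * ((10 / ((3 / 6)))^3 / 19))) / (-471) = -2458624000 / 241623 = -10175.46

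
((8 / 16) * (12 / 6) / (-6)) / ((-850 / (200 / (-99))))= -2 / 5049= -0.00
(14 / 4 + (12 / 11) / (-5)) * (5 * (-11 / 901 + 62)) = 20162211 / 19822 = 1017.16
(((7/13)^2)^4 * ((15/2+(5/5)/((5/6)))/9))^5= 130590501616063448460712451614459228887149/8776884148454114136097077326684565804026917704300000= 0.00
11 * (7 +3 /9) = 242 /3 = 80.67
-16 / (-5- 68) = 16 / 73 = 0.22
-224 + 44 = -180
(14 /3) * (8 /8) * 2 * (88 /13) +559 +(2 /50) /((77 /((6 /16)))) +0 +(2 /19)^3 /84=622.18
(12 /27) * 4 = 16 /9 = 1.78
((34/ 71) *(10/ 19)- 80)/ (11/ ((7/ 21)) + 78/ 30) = -268950/ 120061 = -2.24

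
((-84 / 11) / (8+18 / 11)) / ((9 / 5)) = -0.44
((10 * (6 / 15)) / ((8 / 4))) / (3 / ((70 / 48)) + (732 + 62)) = 35 / 13931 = 0.00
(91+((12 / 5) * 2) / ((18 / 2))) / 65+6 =7223 / 975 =7.41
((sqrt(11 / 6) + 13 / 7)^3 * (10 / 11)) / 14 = 17905 * sqrt(66) / 135828 + 57005 / 52822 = 2.15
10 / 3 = 3.33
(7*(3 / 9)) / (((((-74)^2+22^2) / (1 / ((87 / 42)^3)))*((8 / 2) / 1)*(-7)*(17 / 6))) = -343 / 617773370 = -0.00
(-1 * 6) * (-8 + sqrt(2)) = 48 - 6 * sqrt(2) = 39.51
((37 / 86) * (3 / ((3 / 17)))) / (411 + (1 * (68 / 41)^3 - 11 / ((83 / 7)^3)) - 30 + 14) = 24787714919183 / 1354133653993576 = 0.02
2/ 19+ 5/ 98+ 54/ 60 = 4917/ 4655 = 1.06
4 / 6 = 0.67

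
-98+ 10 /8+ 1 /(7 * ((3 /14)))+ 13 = -997 /12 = -83.08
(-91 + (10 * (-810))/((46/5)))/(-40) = 22343/920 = 24.29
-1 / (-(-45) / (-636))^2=-44944 / 225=-199.75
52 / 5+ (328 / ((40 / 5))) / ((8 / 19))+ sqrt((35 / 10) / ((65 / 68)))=109.69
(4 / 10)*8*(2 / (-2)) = -16 / 5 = -3.20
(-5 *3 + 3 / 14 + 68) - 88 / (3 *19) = 41233 / 798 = 51.67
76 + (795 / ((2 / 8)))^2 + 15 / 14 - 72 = 141573671 / 14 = 10112405.07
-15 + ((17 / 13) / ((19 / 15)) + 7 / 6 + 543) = 785755 / 1482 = 530.20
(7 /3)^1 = 7 /3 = 2.33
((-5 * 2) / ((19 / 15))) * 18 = -2700 / 19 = -142.11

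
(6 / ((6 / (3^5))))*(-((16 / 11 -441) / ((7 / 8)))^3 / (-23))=-14062601491776000 / 10500259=-1339262345.03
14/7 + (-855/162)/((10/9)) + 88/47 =-0.88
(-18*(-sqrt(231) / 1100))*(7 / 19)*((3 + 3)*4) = 2.20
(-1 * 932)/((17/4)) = -3728/17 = -219.29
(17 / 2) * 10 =85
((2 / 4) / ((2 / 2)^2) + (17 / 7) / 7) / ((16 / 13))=1079 / 1568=0.69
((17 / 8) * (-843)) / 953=-14331 / 7624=-1.88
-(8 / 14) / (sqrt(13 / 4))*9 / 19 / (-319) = 72*sqrt(13) / 551551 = 0.00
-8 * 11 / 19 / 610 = -44 / 5795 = -0.01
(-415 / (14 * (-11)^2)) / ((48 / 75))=-10375 / 27104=-0.38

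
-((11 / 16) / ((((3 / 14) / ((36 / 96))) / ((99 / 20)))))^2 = -35.47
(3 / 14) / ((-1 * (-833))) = 3 / 11662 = 0.00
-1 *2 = -2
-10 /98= -5 /49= -0.10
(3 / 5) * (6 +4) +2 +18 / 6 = 11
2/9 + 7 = 65/9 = 7.22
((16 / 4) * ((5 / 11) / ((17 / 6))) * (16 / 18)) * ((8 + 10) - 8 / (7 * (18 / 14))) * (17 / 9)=4480 / 243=18.44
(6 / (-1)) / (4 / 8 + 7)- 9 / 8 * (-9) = 373 / 40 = 9.32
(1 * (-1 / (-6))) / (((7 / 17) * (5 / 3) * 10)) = 0.02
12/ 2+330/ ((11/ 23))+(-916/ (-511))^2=182579272/ 261121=699.21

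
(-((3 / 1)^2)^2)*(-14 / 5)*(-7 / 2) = -793.80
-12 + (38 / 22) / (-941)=-124231 / 10351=-12.00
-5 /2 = -2.50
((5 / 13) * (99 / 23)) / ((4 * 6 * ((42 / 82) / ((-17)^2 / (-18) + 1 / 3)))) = -638165 / 301392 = -2.12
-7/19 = -0.37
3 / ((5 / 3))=9 / 5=1.80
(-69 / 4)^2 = 4761 / 16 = 297.56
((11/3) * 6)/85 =0.26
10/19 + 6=124/19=6.53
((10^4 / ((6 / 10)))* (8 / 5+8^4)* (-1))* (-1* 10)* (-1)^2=2048800000 / 3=682933333.33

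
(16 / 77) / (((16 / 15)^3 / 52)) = 43875 / 4928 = 8.90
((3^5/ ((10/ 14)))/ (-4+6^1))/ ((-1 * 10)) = -17.01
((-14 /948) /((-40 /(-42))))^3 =-117649 /31554496000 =-0.00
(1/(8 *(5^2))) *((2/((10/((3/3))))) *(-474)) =-237/500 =-0.47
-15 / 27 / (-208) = 5 / 1872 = 0.00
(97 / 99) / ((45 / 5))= 0.11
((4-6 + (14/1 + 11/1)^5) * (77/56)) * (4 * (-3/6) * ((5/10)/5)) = -2685546.32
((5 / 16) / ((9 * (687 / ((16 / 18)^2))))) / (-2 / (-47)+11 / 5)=4700 / 263933721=0.00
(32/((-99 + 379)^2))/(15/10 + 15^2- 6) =1/540225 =0.00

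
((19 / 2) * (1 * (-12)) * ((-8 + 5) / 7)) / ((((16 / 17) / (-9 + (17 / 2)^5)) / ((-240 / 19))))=-3257910855 / 112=-29088489.78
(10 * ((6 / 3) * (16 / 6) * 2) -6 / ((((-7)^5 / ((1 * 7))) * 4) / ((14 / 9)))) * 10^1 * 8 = 2926960 / 343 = 8533.41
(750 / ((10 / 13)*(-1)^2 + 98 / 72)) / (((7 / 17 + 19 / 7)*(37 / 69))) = 240171750 / 1143559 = 210.02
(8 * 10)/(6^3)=10/27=0.37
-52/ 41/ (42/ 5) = -130/ 861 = -0.15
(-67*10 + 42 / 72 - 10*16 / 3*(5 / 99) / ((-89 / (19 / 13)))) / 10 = -920063119 / 13745160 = -66.94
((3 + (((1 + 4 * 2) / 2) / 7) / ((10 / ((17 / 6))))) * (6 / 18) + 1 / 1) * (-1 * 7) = -14.42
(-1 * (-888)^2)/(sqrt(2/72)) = -4731264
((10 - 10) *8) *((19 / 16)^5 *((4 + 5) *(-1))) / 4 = 0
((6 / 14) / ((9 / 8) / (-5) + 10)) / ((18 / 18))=0.04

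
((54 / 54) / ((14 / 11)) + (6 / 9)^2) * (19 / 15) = 589 / 378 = 1.56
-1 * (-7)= 7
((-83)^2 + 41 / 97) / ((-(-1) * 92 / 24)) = 4009644 / 2231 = 1797.24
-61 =-61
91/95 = 0.96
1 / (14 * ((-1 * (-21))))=1 / 294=0.00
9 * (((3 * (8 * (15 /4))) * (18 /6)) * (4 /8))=1215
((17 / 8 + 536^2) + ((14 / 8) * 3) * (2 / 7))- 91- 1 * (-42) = 2298005 / 8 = 287250.62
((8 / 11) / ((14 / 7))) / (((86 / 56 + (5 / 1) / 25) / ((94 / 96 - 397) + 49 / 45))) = -1990457 / 24057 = -82.74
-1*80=-80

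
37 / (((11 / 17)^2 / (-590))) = -6308870 / 121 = -52139.42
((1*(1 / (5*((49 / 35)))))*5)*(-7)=-5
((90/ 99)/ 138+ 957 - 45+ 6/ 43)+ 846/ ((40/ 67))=1520359477/ 652740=2329.20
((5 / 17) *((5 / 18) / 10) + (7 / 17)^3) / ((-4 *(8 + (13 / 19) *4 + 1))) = -262067 / 157766256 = -0.00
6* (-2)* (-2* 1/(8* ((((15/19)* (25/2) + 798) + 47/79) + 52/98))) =441294/119001395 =0.00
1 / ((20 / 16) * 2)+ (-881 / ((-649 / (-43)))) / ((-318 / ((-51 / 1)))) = -3082467 / 343970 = -8.96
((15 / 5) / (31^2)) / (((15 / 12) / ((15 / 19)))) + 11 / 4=200993 / 73036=2.75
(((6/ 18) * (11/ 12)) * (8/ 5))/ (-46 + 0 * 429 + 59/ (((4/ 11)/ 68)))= 22/ 494415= 0.00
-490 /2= -245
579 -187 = 392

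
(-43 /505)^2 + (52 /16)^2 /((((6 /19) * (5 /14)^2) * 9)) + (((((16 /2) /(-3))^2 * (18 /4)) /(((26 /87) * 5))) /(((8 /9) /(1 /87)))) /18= 29.16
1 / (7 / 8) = 8 / 7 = 1.14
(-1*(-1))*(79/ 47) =79/ 47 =1.68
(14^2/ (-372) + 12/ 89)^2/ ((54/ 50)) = 263250625/ 1849735683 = 0.14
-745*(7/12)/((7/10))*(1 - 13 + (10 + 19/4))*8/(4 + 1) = -8195/3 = -2731.67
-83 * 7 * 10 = -5810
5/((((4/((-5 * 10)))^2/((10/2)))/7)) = 109375/4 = 27343.75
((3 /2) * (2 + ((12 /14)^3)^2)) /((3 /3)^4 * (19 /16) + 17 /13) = 29323216 /20353277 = 1.44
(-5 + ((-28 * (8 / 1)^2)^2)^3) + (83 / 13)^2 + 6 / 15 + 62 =27982385857102012826628 / 845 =33115249535031967842.16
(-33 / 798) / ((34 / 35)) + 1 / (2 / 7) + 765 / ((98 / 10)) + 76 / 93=484764227 / 5887644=82.34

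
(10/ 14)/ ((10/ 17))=17/ 14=1.21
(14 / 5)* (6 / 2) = 42 / 5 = 8.40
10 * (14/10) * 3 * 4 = 168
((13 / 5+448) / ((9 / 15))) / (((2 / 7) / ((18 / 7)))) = 6759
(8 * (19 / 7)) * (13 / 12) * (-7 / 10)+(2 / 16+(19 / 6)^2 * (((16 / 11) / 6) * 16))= 267941 / 11880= 22.55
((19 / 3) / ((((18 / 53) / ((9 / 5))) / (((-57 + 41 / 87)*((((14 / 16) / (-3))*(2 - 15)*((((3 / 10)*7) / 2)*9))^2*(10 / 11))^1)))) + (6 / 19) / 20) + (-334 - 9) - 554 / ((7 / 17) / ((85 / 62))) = -37320844963698759 / 16835033600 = -2216855.98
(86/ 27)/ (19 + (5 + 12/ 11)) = 473/ 3726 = 0.13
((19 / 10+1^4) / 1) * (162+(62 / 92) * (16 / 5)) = 273731 / 575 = 476.05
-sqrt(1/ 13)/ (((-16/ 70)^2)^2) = -1500625*sqrt(13)/ 53248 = -101.61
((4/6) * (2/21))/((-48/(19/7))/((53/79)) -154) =-2014/5721093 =-0.00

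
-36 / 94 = -0.38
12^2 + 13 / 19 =2749 / 19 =144.68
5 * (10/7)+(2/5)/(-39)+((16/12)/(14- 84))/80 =129809/18200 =7.13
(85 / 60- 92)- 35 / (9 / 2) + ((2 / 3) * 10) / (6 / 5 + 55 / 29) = -1555109 / 16164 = -96.21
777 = 777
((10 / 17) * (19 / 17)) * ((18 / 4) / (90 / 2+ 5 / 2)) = 18 / 289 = 0.06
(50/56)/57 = 25/1596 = 0.02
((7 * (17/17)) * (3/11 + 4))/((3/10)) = 3290/33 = 99.70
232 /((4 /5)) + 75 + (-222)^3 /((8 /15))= -20514100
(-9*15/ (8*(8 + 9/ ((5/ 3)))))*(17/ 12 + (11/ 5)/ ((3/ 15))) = -33525/ 2144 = -15.64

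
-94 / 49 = -1.92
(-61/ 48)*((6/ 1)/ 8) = -61/ 64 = -0.95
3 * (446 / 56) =669 / 28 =23.89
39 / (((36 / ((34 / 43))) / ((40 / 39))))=340 / 387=0.88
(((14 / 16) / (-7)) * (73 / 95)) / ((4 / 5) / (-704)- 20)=0.00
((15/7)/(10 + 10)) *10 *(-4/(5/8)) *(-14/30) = 16/5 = 3.20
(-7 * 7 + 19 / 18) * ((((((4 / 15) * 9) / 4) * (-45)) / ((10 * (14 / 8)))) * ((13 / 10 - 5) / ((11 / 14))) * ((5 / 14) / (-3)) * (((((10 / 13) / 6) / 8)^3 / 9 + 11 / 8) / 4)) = 14.25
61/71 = 0.86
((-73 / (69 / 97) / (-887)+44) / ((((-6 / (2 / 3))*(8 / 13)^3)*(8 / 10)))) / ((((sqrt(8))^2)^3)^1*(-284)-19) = 29659642805 / 164055281928192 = 0.00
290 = 290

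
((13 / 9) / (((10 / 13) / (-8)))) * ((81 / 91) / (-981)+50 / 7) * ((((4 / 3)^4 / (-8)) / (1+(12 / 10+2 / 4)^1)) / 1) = 235758848 / 15018129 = 15.70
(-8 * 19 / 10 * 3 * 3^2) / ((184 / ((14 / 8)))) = -3591 / 920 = -3.90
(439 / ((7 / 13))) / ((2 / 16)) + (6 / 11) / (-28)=1004429 / 154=6522.27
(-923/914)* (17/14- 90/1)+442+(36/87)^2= 5723267385/10761436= 531.83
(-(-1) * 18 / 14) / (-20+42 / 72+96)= 108 / 6433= 0.02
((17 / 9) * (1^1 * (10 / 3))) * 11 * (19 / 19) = 1870 / 27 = 69.26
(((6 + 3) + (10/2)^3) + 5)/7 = 139/7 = 19.86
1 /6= 0.17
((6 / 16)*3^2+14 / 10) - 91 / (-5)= 919 / 40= 22.98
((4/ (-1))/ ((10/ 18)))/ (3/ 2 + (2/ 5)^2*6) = -2.93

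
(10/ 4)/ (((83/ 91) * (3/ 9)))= 1365/ 166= 8.22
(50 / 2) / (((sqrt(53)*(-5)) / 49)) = -245*sqrt(53) / 53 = -33.65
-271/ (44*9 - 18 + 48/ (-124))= -8401/ 11706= -0.72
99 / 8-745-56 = -6309 / 8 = -788.62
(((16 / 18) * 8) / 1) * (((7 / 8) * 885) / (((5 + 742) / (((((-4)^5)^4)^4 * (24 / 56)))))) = 3449143864100930886960696205210427926388000801423360 / 747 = 4617327796654525953093301000000000000000000000000.00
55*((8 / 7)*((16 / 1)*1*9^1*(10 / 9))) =70400 / 7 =10057.14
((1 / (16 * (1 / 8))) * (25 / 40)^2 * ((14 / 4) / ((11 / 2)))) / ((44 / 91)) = 15925 / 61952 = 0.26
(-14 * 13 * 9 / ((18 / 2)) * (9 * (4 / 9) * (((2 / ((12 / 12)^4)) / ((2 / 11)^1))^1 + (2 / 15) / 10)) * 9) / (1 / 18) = -32471712 / 25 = -1298868.48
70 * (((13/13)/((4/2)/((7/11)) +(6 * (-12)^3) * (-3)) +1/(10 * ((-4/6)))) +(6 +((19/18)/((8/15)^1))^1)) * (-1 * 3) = -286407751/174200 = -1644.13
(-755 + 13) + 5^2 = -717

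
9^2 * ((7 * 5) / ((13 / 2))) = 5670 / 13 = 436.15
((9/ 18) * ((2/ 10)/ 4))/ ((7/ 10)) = 1/ 28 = 0.04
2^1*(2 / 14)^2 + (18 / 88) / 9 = 137 / 2156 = 0.06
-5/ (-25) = 1/ 5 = 0.20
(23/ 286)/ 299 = 1/ 3718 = 0.00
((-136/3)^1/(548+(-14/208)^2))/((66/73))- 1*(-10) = 5814254206/586794483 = 9.91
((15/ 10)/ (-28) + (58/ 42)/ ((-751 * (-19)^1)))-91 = -218272661/ 2397192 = -91.05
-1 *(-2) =2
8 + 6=14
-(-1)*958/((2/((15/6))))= 2395/2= 1197.50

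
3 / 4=0.75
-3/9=-0.33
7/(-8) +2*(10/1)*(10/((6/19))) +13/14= 106409/168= 633.39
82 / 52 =41 / 26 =1.58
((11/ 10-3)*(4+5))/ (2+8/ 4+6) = -171/ 100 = -1.71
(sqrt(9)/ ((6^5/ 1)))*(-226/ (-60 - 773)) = 113/ 1079568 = 0.00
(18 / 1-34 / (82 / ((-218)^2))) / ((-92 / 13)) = 5246605 / 1886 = 2781.87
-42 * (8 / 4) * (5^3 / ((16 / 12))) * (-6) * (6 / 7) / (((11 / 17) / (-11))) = -688500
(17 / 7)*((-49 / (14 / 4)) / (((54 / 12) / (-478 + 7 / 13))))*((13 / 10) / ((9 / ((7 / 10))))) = 246211 / 675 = 364.76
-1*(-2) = 2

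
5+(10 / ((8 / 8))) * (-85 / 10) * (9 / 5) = -148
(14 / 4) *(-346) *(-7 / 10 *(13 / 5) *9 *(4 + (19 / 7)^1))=6659289 / 50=133185.78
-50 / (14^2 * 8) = -0.03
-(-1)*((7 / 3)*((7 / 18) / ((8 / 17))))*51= 14161 / 144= 98.34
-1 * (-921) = 921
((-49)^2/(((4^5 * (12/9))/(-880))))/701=-396165/179456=-2.21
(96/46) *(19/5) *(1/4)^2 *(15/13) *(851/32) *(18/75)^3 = 170829/812500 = 0.21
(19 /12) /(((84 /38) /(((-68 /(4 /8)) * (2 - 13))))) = 67507 /63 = 1071.54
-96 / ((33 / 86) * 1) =-2752 / 11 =-250.18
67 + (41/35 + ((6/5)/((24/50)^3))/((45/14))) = 3245381/45360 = 71.55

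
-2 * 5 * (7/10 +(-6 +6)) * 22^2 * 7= -23716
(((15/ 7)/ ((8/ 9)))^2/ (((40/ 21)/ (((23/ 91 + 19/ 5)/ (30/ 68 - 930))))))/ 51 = -112023/ 429490880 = -0.00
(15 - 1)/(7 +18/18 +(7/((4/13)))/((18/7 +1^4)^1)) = 1400/1437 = 0.97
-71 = -71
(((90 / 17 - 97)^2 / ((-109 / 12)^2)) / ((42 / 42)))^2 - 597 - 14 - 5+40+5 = 9818.81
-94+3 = -91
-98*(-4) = 392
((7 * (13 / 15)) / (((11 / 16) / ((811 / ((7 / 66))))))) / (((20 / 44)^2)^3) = 597682163936 / 78125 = 7650331.70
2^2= 4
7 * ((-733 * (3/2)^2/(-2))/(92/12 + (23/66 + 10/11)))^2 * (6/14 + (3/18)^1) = 394947711675/11101472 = 35576.16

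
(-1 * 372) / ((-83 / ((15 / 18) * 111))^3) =588841125 / 1143574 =514.91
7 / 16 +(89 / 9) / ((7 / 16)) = 23.04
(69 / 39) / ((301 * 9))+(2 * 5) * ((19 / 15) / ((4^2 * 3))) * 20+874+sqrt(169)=6982971 / 7826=892.28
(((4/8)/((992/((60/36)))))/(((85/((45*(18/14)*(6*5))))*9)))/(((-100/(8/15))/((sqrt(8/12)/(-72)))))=sqrt(6)/21248640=0.00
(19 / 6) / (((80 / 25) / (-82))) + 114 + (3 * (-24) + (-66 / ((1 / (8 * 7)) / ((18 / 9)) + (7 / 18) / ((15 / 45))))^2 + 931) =30284473073 / 7489200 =4043.75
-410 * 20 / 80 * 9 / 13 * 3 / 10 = -1107 / 52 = -21.29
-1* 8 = -8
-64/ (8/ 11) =-88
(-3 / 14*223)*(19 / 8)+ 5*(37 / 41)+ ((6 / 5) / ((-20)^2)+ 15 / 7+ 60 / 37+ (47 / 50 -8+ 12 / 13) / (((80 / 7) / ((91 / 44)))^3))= -2437218731947658271 / 23156963737600000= -105.25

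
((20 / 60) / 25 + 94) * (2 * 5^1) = 14102 / 15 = 940.13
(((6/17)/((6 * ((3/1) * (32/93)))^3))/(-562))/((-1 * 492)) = 29791/5545015640064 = 0.00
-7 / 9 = -0.78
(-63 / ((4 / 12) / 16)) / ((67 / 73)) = -220752 / 67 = -3294.81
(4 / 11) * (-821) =-3284 / 11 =-298.55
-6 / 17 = -0.35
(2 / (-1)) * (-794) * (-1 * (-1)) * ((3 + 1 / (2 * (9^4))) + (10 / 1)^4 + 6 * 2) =15903820.12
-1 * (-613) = 613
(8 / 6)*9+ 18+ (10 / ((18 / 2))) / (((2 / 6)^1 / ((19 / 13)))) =1360 / 39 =34.87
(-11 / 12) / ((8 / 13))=-143 / 96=-1.49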